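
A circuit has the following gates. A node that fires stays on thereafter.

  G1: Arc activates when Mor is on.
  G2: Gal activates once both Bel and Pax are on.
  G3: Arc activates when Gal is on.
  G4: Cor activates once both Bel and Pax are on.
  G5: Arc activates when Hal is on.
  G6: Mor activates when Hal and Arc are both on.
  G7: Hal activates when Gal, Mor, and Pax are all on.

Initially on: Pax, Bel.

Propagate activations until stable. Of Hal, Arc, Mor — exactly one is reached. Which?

Arc

G2: Bel and Pax on → Gal on.
G3: Gal on → Arc on.
Hal would need Gal, Mor, and Pax (G7), but Mor never turns on. Mor would need Hal and Arc (G6), but Hal never turns on.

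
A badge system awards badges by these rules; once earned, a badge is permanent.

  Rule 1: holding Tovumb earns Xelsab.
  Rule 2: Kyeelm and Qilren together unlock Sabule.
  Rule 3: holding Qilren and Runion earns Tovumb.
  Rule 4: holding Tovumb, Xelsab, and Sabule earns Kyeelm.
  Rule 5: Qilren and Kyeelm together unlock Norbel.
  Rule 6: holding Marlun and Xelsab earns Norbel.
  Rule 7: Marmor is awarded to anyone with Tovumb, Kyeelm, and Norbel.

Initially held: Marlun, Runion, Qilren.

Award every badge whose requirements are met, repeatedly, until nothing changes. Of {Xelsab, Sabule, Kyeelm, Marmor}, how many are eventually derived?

With Qilren and Runion, Tovumb is earned (Rule 3).
With Tovumb, Xelsab is earned (Rule 1).
Xelsab: reached.
Sabule would need Kyeelm and Qilren (Rule 2), but Kyeelm is never earned.
Kyeelm would need Tovumb, Xelsab, and Sabule (Rule 4), but Sabule is never earned.
Marmor would need Tovumb, Kyeelm, and Norbel (Rule 7), but Kyeelm is never earned.
Reached: Xelsab — 1 of the 4.

1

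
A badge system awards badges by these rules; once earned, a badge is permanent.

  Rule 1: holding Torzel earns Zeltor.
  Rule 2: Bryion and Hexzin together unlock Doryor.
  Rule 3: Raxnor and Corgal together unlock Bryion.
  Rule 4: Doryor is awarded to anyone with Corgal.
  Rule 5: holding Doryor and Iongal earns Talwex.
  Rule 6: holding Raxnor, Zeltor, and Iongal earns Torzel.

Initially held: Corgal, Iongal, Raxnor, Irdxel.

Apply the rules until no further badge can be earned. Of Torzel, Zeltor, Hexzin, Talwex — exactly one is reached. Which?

Talwex

With Corgal, Doryor is earned (Rule 4).
With Doryor and Iongal, Talwex is earned (Rule 5).
No rule produces Hexzin, and it is not given. Zeltor would need Torzel (Rule 1), but Torzel is never earned. Torzel would need Raxnor, Zeltor, and Iongal (Rule 6), but Zeltor is never earned.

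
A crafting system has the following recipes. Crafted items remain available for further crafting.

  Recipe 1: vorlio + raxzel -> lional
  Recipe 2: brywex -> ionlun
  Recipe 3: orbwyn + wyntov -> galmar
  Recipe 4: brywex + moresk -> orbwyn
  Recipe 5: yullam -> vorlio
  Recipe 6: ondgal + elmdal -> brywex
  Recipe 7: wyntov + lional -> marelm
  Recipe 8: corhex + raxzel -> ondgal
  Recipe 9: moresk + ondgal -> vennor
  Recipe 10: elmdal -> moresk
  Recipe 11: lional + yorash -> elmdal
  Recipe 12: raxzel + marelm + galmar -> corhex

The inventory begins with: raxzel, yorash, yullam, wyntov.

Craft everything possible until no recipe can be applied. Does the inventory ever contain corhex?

No

corhex would need raxzel, marelm, and galmar (Recipe 12), but galmar is never obtained.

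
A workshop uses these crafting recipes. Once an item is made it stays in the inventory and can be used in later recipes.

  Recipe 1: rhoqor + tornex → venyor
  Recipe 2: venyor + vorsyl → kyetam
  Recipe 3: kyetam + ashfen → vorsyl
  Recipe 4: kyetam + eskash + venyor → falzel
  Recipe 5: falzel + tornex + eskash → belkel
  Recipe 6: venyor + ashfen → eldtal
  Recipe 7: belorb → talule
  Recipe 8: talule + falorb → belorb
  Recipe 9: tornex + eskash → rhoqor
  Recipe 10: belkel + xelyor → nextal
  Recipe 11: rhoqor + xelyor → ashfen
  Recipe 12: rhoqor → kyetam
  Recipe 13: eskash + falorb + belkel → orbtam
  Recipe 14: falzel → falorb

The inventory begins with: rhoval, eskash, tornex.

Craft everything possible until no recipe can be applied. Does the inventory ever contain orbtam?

Yes

tornex + eskash → rhoqor (Recipe 9).
rhoqor + tornex → venyor (Recipe 1).
rhoqor → kyetam (Recipe 12).
kyetam + eskash + venyor → falzel (Recipe 4).
falzel → falorb (Recipe 14).
falzel + tornex + eskash → belkel (Recipe 5).
Using Recipe 13, eskash, falorb, and belkel make orbtam.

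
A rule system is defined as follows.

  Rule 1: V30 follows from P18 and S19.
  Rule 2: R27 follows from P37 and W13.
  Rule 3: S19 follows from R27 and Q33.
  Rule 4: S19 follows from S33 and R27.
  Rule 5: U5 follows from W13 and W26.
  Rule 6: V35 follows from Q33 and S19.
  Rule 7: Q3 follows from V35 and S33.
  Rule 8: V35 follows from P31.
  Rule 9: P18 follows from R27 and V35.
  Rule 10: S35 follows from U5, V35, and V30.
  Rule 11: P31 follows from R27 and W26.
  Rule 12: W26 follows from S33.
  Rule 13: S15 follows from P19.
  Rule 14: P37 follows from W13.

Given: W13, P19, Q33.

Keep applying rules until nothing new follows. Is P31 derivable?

P31 would need R27 and W26 (Rule 11), but W26 is never established.

No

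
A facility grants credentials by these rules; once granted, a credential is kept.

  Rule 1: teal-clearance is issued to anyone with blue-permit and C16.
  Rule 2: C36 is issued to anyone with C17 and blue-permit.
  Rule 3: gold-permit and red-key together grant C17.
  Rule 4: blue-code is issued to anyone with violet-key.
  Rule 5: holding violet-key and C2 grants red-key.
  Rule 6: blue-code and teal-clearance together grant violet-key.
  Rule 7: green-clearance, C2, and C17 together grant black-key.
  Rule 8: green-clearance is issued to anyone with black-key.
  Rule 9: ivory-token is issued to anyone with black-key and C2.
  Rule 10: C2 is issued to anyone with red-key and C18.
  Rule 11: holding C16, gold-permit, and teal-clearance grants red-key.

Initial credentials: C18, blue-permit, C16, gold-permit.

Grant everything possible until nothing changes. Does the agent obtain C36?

Yes

Holding blue-permit and C16 grants teal-clearance (Rule 1).
Holding C16, gold-permit, and teal-clearance grants red-key (Rule 11).
Holding gold-permit and red-key grants C17 (Rule 3).
Holding C17 and blue-permit grants C36 (Rule 2).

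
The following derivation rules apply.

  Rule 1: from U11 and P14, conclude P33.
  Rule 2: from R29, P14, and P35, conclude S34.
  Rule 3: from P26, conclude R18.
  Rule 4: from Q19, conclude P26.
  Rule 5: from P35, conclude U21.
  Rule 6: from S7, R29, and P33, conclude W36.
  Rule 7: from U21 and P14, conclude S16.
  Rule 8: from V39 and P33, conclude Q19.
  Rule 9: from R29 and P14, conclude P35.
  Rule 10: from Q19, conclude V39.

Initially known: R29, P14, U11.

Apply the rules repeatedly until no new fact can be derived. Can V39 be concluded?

V39 would need Q19 (Rule 10), but Q19 is never established.

No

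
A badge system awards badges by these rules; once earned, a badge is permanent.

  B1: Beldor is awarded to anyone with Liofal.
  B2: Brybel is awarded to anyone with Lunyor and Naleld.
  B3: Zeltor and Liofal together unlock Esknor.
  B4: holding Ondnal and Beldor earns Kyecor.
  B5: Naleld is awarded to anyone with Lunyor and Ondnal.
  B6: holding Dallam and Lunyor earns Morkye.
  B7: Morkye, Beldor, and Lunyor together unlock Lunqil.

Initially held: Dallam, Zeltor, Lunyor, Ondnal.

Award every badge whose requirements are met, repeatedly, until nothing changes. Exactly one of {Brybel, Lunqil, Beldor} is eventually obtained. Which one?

Brybel

With Lunyor and Ondnal, Naleld is earned (B5).
With Lunyor and Naleld, Brybel is earned (B2).
Lunqil would need Morkye, Beldor, and Lunyor (B7), but Beldor is never earned. Beldor would need Liofal (B1), but Liofal is never earned.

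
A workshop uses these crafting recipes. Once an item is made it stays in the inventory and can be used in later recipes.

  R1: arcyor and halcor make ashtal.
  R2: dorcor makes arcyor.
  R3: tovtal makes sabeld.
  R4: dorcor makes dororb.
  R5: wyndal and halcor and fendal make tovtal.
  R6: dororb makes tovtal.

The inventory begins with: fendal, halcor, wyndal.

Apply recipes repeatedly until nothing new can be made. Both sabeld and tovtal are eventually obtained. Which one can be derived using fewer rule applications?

tovtal: wyndal and halcor and fendal → tovtal (R5). [1 rule application]
sabeld: Using R5, wyndal, halcor, and fendal make tovtal. tovtal → sabeld (R3). [2 rule applications]
tovtal needs fewer.

tovtal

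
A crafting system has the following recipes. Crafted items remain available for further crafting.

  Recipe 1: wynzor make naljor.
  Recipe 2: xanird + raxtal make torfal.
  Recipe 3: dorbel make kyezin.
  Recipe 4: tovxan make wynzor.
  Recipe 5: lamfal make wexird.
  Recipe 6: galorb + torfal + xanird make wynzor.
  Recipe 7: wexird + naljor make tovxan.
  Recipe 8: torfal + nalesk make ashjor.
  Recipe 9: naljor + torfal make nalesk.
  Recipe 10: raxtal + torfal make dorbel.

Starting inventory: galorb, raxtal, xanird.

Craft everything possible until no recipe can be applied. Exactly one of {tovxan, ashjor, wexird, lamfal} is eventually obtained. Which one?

ashjor

xanird + raxtal → torfal (Recipe 2).
galorb + torfal + xanird → wynzor (Recipe 6).
Using Recipe 1, wynzor makes naljor.
Using Recipe 9, naljor and torfal make nalesk.
torfal + nalesk → ashjor (Recipe 8).
No rule produces lamfal, and it is not given. tovxan would need wexird and naljor (Recipe 7), but wexird is never obtained. wexird would need lamfal (Recipe 5), but lamfal is never obtained.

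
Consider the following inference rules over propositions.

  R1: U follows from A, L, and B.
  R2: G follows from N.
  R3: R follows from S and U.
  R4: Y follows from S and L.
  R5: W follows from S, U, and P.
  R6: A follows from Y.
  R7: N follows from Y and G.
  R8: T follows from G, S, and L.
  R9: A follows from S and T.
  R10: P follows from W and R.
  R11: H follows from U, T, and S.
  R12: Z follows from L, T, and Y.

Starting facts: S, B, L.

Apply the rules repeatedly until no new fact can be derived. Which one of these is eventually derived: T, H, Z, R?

S and L hold, so Y follows (R4).
From Y, R6 gives A.
A, L, and B hold, so U follows (R1).
S and U hold, so R follows (R3).
H would need U, T, and S (R11), but T is never established. T would need G, S, and L (R8), but G is never established. Z would need L, T, and Y (R12), but T is never established.

R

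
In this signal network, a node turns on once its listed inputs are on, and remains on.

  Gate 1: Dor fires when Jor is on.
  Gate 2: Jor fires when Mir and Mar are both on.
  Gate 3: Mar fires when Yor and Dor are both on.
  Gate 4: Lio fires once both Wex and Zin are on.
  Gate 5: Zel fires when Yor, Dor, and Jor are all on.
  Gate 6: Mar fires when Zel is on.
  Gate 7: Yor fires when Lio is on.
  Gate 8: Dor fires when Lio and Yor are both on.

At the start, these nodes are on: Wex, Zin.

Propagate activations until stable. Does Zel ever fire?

No

Zel would need Yor, Dor, and Jor (Gate 5), but Jor never turns on.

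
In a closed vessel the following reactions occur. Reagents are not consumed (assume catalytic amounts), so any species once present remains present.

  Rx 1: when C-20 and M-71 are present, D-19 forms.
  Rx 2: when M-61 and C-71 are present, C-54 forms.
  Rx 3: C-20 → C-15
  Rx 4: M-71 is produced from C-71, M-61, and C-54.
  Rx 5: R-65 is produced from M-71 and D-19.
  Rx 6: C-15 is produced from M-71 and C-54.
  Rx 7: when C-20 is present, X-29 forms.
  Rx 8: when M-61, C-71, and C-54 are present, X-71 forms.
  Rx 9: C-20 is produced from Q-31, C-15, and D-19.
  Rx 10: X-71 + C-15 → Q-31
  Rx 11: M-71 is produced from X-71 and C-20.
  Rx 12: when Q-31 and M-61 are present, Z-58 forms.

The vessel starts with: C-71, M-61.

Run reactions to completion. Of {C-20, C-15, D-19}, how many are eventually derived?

M-61 and C-71 present → C-54 forms (Rx 2).
C-71, M-61, and C-54 present → M-71 forms (Rx 4).
M-71 and C-54 present → C-15 forms (Rx 6).
C-20 would need Q-31, C-15, and D-19 (Rx 9), but D-19 never forms.
C-15: reached.
D-19 would need C-20 and M-71 (Rx 1), but C-20 never forms.
Reached: C-15 — 1 of the 3.

1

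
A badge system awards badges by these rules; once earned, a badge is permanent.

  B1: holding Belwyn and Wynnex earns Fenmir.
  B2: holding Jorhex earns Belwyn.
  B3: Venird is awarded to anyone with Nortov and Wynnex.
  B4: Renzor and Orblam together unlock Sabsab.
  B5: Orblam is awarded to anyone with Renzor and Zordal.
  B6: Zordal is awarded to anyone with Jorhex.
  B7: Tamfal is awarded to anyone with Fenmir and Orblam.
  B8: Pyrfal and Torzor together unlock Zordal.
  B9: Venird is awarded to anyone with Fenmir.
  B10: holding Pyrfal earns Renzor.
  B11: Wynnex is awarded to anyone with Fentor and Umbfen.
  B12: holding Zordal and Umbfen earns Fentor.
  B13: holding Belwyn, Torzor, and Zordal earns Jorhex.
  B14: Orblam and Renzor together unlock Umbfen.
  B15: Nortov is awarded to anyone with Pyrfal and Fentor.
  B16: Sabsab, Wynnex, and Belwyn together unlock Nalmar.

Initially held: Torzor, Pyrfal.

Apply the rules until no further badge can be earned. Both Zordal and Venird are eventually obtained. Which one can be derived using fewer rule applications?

Zordal: With Pyrfal and Torzor, Zordal is earned (B8). [1 rule application]
Venird: With Pyrfal and Torzor, Zordal is earned (B8). With Pyrfal, Renzor is earned (B10). With Renzor and Zordal, Orblam is earned (B5). With Orblam and Renzor, Umbfen is earned (B14). With Zordal and Umbfen, Fentor is earned (B12). With Pyrfal and Fentor, Nortov is earned (B15). With Fentor and Umbfen, Wynnex is earned (B11). With Nortov and Wynnex, Venird is earned (B3). [8 rule applications]
Zordal needs fewer.

Zordal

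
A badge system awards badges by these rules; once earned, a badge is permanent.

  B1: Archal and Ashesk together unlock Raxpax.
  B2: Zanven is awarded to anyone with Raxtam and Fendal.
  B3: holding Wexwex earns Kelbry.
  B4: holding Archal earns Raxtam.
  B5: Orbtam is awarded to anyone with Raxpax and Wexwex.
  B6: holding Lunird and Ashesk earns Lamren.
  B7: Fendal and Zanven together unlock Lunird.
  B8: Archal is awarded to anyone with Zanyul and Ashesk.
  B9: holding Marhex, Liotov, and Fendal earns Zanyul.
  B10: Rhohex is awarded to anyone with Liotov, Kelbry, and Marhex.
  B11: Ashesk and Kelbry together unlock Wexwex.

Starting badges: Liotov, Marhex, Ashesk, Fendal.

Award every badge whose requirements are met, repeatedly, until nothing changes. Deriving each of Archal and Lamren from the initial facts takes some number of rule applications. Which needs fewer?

Archal

Archal: With Marhex, Liotov, and Fendal, Zanyul is earned (B9). With Zanyul and Ashesk, Archal is earned (B8). [2 rule applications]
Lamren: With Marhex, Liotov, and Fendal, Zanyul is earned (B9). With Zanyul and Ashesk, Archal is earned (B8). With Archal, Raxtam is earned (B4). With Raxtam and Fendal, Zanven is earned (B2). With Fendal and Zanven, Lunird is earned (B7). With Lunird and Ashesk, Lamren is earned (B6). [6 rule applications]
Archal needs fewer.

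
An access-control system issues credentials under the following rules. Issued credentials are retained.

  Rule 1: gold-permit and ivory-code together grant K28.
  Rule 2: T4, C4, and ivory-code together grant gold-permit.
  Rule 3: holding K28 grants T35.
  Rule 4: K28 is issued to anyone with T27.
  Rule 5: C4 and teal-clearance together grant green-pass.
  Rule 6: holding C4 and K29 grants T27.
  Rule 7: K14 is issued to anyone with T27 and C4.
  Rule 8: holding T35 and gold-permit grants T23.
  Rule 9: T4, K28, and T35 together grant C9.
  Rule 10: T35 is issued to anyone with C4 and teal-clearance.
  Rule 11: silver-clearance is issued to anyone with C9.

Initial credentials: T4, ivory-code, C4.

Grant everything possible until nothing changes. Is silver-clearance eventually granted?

Holding T4, C4, and ivory-code grants gold-permit (Rule 2).
Holding gold-permit and ivory-code grants K28 (Rule 1).
Holding K28 grants T35 (Rule 3).
Holding T4, K28, and T35 grants C9 (Rule 9).
Holding C9 grants silver-clearance (Rule 11).

Yes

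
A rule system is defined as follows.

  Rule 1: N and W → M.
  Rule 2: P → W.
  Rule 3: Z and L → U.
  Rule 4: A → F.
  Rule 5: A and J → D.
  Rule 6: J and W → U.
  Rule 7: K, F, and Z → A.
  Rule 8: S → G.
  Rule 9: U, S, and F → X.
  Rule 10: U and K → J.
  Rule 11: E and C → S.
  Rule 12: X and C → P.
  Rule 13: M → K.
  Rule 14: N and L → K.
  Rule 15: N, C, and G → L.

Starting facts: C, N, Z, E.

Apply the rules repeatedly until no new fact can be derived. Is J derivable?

E and C hold, so S follows (Rule 11).
S holds, so G follows (Rule 8).
N, C, and G hold, so L follows (Rule 15).
N and L hold, so K follows (Rule 14).
Z and L hold, so U follows (Rule 3).
From U and K, Rule 10 gives J.

Yes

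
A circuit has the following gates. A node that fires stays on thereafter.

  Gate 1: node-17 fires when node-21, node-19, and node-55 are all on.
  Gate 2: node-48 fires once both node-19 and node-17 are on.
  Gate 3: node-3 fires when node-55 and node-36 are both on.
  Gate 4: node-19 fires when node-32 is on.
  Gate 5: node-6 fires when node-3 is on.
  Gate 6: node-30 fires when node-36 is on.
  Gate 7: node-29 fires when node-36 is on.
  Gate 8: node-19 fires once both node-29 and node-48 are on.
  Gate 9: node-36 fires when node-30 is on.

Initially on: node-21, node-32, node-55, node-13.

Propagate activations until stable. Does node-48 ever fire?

Yes

Gate 4: node-32 on → node-19 on.
Gate 1: node-21, node-19, and node-55 on → node-17 on.
Gate 2: node-19 and node-17 on → node-48 on.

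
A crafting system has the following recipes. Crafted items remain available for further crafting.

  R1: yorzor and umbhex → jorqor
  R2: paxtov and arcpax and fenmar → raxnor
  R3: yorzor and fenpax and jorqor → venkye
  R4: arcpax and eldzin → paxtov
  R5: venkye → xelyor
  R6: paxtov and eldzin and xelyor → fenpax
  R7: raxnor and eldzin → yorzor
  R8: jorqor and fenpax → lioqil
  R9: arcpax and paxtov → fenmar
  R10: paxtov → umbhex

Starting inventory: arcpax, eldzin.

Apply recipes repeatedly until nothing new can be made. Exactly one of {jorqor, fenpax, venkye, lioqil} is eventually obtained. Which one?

Using R4, arcpax and eldzin make paxtov.
arcpax and paxtov → fenmar (R9).
Using R10, paxtov makes umbhex.
Using R2, paxtov, arcpax, and fenmar make raxnor.
raxnor and eldzin → yorzor (R7).
Using R1, yorzor and umbhex make jorqor.
lioqil would need jorqor and fenpax (R8), but fenpax is never obtained. venkye would need yorzor, fenpax, and jorqor (R3), but fenpax is never obtained. fenpax would need paxtov, eldzin, and xelyor (R6), but xelyor is never obtained.

jorqor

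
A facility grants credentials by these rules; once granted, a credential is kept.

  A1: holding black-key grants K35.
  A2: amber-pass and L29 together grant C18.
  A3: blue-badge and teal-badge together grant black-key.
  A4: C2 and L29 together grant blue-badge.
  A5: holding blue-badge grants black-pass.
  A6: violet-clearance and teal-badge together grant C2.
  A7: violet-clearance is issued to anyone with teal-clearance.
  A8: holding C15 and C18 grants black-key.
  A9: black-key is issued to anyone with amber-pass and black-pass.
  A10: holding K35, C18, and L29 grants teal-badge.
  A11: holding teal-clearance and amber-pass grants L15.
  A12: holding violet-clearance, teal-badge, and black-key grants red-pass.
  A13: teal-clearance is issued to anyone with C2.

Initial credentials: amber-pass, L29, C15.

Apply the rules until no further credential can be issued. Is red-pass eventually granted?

No

red-pass would need violet-clearance, teal-badge, and black-key (A12), but violet-clearance is never granted.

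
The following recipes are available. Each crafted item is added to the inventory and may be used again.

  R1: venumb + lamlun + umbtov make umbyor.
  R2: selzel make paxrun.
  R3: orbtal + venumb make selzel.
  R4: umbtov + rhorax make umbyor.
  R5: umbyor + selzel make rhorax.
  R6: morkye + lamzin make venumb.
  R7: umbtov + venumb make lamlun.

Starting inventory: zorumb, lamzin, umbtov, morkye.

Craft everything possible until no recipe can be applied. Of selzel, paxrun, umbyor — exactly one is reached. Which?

morkye + lamzin → venumb (R6).
Using R7, umbtov and venumb make lamlun.
Using R1, venumb, lamlun, and umbtov make umbyor.
paxrun would need selzel (R2), but selzel is never obtained. selzel would need orbtal and venumb (R3), but orbtal is never obtained.

umbyor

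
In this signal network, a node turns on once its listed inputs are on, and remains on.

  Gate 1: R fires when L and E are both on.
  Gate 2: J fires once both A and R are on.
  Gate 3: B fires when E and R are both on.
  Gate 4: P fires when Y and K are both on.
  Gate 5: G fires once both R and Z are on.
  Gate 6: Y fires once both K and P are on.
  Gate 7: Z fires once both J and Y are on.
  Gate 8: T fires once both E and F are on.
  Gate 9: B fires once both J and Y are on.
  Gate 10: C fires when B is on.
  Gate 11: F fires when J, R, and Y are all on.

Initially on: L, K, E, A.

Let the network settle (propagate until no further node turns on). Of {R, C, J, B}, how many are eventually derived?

Gate 1: L and E on → R on.
E and R are on, so B fires (Gate 3).
A and R are on, so J fires (Gate 2).
B is on, so C fires (Gate 10).
R: reached.
C: reached.
J: reached.
B: reached.
All 4 are reached.

4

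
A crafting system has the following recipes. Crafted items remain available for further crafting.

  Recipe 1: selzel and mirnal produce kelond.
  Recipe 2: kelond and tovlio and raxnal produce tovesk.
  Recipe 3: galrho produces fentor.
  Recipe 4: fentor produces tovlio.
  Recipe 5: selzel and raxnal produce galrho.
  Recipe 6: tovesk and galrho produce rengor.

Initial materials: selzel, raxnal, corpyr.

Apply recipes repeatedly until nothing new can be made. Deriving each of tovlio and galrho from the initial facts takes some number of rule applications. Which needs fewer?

galrho

galrho: selzel and raxnal → galrho (Recipe 5). [1 rule application]
tovlio: selzel and raxnal → galrho (Recipe 5). Using Recipe 3, galrho makes fentor. fentor → tovlio (Recipe 4). [3 rule applications]
galrho needs fewer.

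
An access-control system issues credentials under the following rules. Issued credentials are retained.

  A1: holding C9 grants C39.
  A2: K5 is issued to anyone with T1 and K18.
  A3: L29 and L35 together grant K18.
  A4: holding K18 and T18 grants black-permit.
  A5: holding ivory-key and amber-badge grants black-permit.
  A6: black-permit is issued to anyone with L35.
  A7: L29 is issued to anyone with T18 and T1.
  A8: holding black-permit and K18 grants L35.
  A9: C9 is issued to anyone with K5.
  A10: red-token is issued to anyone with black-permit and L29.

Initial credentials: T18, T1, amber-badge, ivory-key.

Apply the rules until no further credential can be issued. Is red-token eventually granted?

Yes

Holding T18 and T1 grants L29 (A7).
Holding ivory-key and amber-badge grants black-permit (A5).
Holding black-permit and L29 grants red-token (A10).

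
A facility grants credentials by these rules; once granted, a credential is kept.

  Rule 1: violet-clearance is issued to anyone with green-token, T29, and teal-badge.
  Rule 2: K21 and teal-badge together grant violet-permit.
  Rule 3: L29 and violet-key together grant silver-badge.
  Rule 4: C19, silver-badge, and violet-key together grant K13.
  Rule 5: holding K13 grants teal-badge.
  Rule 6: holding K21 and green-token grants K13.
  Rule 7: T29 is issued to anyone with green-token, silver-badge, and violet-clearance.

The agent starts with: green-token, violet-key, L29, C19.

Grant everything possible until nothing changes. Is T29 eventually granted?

T29 would need green-token, silver-badge, and violet-clearance (Rule 7), but violet-clearance is never granted.

No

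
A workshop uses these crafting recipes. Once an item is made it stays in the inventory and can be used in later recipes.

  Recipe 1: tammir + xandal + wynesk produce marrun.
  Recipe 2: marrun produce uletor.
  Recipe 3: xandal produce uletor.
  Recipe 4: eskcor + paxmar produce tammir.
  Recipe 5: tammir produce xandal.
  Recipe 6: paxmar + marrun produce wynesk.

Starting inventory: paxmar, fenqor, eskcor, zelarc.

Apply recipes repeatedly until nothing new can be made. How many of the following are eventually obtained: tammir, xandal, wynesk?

2

Using Recipe 4, eskcor and paxmar make tammir.
tammir → xandal (Recipe 5).
tammir: reached.
xandal: reached.
wynesk would need paxmar and marrun (Recipe 6), but marrun is never obtained.
Reached: tammir and xandal — 2 of the 3.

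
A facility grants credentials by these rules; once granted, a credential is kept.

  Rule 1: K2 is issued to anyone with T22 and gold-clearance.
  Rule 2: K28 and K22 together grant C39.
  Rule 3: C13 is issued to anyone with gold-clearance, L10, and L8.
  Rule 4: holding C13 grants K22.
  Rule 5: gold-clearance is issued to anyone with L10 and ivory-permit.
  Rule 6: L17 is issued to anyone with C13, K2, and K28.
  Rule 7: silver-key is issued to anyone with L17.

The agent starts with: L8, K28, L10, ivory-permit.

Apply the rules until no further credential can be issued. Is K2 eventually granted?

K2 would need T22 and gold-clearance (Rule 1), but T22 is never granted.

No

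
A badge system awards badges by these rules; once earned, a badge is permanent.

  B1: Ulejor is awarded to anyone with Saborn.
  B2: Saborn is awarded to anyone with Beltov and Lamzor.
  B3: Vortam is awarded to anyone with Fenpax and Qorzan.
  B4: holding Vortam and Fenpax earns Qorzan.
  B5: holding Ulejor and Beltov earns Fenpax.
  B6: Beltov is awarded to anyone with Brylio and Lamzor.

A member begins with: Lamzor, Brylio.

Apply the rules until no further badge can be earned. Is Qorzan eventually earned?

No

Qorzan would need Vortam and Fenpax (B4), but Vortam is never earned.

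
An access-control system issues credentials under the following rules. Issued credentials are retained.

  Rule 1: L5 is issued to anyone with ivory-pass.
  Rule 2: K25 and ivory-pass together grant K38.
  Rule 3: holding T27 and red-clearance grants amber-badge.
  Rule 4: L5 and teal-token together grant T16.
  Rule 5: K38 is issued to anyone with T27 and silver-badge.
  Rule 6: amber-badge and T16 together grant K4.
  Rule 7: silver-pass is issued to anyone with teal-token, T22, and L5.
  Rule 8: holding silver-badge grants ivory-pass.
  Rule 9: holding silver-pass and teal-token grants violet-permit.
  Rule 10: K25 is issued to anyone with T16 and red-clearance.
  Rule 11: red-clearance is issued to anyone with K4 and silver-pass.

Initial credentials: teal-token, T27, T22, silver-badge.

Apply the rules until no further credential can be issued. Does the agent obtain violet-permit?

Yes

Holding silver-badge grants ivory-pass (Rule 8).
Holding ivory-pass grants L5 (Rule 1).
Holding teal-token, T22, and L5 grants silver-pass (Rule 7).
Holding silver-pass and teal-token grants violet-permit (Rule 9).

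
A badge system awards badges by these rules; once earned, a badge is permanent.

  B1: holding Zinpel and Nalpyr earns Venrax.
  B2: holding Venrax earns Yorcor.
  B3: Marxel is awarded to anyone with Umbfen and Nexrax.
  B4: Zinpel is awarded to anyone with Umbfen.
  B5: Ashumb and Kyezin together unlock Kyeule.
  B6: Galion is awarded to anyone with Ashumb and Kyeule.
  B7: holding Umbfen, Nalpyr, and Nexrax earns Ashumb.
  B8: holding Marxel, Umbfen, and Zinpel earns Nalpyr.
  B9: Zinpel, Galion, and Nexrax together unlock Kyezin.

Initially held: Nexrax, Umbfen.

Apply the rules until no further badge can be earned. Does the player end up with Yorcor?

With Umbfen and Nexrax, Marxel is earned (B3).
With Umbfen, Zinpel is earned (B4).
With Marxel, Umbfen, and Zinpel, Nalpyr is earned (B8).
With Zinpel and Nalpyr, Venrax is earned (B1).
With Venrax, Yorcor is earned (B2).

Yes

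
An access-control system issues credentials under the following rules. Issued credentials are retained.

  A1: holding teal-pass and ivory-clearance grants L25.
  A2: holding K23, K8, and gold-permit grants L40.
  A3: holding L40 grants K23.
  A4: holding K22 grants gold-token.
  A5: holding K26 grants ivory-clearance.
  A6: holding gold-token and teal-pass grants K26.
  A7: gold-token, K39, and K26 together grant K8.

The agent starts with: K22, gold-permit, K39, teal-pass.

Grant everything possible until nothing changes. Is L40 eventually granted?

L40 would need K23, K8, and gold-permit (A2), but K23 is never granted.

No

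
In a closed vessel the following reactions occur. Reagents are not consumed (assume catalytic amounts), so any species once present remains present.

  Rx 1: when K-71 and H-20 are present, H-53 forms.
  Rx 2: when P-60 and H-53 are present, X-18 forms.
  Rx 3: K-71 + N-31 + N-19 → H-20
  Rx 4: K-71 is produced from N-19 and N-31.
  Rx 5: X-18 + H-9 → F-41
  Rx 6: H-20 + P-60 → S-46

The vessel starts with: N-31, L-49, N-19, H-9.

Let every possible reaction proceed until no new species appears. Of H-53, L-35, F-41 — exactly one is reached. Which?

H-53

N-19 and N-31 present → K-71 forms (Rx 4).
K-71, N-31, and N-19 present → H-20 forms (Rx 3).
K-71 and H-20 present → H-53 forms (Rx 1).
No rule produces L-35, and it is not given. F-41 would need X-18 and H-9 (Rx 5), but X-18 never forms.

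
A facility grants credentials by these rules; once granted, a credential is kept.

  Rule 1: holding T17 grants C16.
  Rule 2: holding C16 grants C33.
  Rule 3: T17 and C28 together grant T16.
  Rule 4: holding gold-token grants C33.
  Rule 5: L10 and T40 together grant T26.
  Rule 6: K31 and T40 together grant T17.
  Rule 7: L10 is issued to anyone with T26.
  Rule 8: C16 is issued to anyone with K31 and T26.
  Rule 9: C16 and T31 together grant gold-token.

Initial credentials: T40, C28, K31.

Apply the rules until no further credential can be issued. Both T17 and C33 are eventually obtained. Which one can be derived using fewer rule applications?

T17

T17: Holding K31 and T40 grants T17 (Rule 6). [1 rule application]
C33: Holding K31 and T40 grants T17 (Rule 6). Holding T17 grants C16 (Rule 1). Holding C16 grants C33 (Rule 2). [3 rule applications]
T17 needs fewer.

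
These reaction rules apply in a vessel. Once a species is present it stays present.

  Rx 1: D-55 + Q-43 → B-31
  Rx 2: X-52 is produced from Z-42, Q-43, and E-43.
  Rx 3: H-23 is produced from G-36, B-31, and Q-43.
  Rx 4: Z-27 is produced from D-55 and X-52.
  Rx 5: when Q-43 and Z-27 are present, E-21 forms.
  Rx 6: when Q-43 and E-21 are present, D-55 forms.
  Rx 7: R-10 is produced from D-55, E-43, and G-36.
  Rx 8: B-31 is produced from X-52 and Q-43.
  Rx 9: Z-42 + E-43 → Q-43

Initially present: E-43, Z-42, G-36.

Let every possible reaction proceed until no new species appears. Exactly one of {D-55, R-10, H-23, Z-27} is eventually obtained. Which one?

Z-42 and E-43 present → Q-43 forms (Rx 9).
Z-42, Q-43, and E-43 present → X-52 forms (Rx 2).
X-52 and Q-43 present → B-31 forms (Rx 8).
G-36, B-31, and Q-43 present → H-23 forms (Rx 3).
D-55 would need Q-43 and E-21 (Rx 6), but E-21 never forms. R-10 would need D-55, E-43, and G-36 (Rx 7), but D-55 never forms. Z-27 would need D-55 and X-52 (Rx 4), but D-55 never forms.

H-23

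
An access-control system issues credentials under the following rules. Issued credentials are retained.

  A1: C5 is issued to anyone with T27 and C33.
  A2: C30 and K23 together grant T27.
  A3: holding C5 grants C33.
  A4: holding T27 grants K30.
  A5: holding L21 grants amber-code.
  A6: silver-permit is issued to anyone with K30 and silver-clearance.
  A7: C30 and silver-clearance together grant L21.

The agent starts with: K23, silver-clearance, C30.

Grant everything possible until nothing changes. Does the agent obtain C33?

No

C33 would need C5 (A3), but C5 is never granted.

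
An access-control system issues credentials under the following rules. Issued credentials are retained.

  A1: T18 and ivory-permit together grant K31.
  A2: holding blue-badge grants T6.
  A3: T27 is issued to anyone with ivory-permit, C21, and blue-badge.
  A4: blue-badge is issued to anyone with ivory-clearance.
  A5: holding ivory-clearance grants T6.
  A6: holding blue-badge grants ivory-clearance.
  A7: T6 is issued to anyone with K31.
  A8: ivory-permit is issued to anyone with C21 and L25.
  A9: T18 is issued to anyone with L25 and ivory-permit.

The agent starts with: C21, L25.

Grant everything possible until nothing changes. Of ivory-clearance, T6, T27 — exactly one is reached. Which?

T6

Holding C21 and L25 grants ivory-permit (A8).
Holding L25 and ivory-permit grants T18 (A9).
Holding T18 and ivory-permit grants K31 (A1).
Holding K31 grants T6 (A7).
ivory-clearance would need blue-badge (A6), but blue-badge is never granted. T27 would need ivory-permit, C21, and blue-badge (A3), but blue-badge is never granted.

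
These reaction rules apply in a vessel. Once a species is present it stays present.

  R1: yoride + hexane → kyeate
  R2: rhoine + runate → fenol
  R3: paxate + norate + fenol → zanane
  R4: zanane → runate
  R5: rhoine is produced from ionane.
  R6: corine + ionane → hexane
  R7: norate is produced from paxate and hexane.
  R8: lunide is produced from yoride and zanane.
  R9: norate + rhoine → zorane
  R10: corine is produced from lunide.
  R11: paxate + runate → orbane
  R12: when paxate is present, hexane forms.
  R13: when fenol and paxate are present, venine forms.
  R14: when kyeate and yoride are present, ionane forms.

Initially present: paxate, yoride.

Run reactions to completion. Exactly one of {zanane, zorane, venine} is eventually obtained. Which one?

zorane

paxate present → hexane forms (R12).
yoride and hexane present → kyeate forms (R1).
paxate and hexane present → norate forms (R7).
kyeate and yoride present → ionane forms (R14).
ionane present → rhoine forms (R5).
norate and rhoine present → zorane forms (R9).
venine would need fenol and paxate (R13), but fenol never forms. zanane would need paxate, norate, and fenol (R3), but fenol never forms.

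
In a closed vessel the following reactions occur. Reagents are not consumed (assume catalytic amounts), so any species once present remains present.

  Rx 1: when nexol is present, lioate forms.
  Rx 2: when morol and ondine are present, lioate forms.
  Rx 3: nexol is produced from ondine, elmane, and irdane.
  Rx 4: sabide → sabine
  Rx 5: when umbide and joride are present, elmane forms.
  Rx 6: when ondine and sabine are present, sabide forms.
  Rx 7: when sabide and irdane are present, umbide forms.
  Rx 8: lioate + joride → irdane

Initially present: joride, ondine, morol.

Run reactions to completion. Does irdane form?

Yes

morol and ondine present → lioate forms (Rx 2).
lioate and joride present → irdane forms (Rx 8).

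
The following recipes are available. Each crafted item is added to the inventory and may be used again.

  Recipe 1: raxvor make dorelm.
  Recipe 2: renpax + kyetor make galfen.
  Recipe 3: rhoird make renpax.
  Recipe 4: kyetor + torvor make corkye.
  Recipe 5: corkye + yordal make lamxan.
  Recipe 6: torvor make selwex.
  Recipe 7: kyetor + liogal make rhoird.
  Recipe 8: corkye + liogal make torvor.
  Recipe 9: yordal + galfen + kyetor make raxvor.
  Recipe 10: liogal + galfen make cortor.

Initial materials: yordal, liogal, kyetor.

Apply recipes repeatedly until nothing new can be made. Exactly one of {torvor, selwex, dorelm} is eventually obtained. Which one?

dorelm

Using Recipe 7, kyetor and liogal make rhoird.
Using Recipe 3, rhoird makes renpax.
Using Recipe 2, renpax and kyetor make galfen.
Using Recipe 9, yordal, galfen, and kyetor make raxvor.
Using Recipe 1, raxvor makes dorelm.
selwex would need torvor (Recipe 6), but torvor is never obtained. torvor would need corkye and liogal (Recipe 8), but corkye is never obtained.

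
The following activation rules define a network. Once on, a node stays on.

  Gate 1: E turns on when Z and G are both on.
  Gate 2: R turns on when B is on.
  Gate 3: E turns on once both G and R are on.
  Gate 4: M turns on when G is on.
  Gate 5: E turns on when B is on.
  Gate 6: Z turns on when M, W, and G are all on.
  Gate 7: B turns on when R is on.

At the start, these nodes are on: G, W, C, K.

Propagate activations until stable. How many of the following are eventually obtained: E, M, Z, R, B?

G is on, so M turns on (Gate 4).
M, W, and G are on, so Z turns on (Gate 6).
Z and G are on, so E turns on (Gate 1).
E: reached.
M: reached.
Z: reached.
R would need B (Gate 2), but B never turns on.
B would need R (Gate 7), but R never turns on.
Reached: E, M, and Z — 3 of the 5.

3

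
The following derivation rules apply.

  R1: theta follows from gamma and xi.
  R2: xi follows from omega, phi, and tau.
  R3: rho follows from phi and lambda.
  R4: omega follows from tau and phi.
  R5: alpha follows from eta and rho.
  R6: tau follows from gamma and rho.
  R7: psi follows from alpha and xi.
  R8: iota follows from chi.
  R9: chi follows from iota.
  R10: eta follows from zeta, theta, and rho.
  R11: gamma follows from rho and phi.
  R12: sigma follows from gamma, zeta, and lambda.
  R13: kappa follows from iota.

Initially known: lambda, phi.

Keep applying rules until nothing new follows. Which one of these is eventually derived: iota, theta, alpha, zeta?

theta

phi and lambda hold, so rho follows (R3).
From rho and phi, R11 gives gamma.
gamma and rho hold, so tau follows (R6).
From tau and phi, R4 gives omega.
omega, phi, and tau hold, so xi follows (R2).
From gamma and xi, R1 gives theta.
alpha would need eta and rho (R5), but eta is never established. iota would need chi (R8), but chi is never established. No rule produces zeta, and it is not given.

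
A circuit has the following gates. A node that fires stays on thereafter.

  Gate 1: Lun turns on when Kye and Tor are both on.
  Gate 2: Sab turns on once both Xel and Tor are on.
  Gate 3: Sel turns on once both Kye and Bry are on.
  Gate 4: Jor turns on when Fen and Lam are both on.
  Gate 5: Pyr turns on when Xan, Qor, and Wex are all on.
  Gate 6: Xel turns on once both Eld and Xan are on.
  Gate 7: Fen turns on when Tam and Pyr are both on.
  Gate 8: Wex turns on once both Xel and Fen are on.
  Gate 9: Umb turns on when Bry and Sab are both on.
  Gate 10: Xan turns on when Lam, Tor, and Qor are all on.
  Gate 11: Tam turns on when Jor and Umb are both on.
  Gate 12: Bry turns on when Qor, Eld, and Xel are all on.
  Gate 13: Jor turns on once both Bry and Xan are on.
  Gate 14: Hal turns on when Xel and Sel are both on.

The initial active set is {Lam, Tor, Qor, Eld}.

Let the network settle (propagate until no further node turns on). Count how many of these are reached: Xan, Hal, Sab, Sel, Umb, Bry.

4

Gate 10: Lam, Tor, and Qor on → Xan on.
Eld and Xan are on, so Xel turns on (Gate 6).
Xel and Tor are on, so Sab turns on (Gate 2).
Qor, Eld, and Xel are on, so Bry turns on (Gate 12).
Bry and Sab are on, so Umb turns on (Gate 9).
Xan: reached.
Hal would need Xel and Sel (Gate 14), but Sel never turns on.
Sab: reached.
Sel would need Kye and Bry (Gate 3), but Kye never turns on.
Umb: reached.
Bry: reached.
Reached: Xan, Sab, Umb, and Bry — 4 of the 6.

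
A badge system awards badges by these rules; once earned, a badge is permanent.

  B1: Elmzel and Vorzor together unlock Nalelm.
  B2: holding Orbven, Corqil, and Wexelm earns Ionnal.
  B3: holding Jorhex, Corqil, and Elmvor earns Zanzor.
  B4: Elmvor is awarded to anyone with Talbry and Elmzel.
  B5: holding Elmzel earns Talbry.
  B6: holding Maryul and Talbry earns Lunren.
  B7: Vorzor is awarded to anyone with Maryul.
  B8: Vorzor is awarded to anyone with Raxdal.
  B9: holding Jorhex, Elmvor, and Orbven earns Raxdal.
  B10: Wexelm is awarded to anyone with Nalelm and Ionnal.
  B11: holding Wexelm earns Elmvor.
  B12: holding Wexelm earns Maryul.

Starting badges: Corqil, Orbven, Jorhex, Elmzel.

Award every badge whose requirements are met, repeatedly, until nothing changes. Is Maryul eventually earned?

Maryul would need Wexelm (B12), but Wexelm is never earned.

No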